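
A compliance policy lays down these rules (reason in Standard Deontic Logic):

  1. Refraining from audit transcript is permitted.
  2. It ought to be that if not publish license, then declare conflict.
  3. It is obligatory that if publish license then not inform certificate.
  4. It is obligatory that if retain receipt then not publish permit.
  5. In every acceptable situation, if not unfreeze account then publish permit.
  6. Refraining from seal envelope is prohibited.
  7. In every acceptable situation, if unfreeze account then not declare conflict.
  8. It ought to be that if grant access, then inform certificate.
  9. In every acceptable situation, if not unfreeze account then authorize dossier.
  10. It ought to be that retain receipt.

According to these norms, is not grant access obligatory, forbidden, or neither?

Obligatory

From premise 10 we have O(retain_receipt).
Applying K to premise 4 (O(retain_receipt → ¬publish_permit)) and O(retain_receipt) yields O(¬publish_permit).
Premise 5, O(¬unfreeze_account → publish_permit), contraposes to O(¬publish_permit → unfreeze_account); with O(¬publish_permit) we get O(unfreeze_account).
Applying K to premise 7 (O(unfreeze_account → ¬declare_conflict)) and O(unfreeze_account) yields O(¬declare_conflict).
The contrapositive of premise 2 (O(¬publish_license → declare_conflict)) is O(¬declare_conflict → publish_license), and O(¬declare_conflict) is already established, so O(publish_license).
Premise 3 is O(publish_license → ¬inform_certificate); since O(publish_license), deontic closure gives O(¬inform_certificate).
Premise 8 is O(grant_access → inform_certificate); contrapositively O(¬inform_certificate → ¬grant_access). Since O(¬inform_certificate) holds, K gives O(¬grant_access).
Premises 1, 6, 9 do not contribute to this derivation.
Hence ¬grant_access is obligatory.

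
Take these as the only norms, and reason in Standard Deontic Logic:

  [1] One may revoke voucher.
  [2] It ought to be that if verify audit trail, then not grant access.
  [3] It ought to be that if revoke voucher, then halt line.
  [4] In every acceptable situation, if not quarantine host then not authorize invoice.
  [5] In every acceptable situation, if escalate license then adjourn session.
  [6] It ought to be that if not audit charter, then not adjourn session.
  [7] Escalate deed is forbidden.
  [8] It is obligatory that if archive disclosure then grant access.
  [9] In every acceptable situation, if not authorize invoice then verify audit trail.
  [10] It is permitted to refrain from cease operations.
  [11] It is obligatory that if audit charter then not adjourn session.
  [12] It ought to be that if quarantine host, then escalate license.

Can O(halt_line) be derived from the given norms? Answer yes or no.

Premise 3 is O(revoke_voucher → halt_line), but O(revoke_voucher) is not derivable from the premises (the permission P(revoke_voucher) asserts only ¬O(¬revoke_voucher), not O(revoke_voucher)), so it does not yield O(halt_line).
No other premise forces O(halt_line). An ideal world satisfying every premise can still have halt_line false, so O(halt_line) is not derivable.

No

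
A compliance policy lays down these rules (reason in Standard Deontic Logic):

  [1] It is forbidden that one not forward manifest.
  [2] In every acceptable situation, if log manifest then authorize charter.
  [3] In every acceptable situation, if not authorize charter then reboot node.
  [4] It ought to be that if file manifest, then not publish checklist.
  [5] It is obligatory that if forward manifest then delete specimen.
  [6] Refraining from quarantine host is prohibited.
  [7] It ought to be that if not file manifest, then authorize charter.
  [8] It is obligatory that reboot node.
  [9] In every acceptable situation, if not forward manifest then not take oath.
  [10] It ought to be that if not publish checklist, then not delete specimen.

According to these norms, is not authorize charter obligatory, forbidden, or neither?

Premise 1, F(¬forward_manifest), is equivalent to O(forward_manifest).
Premise 5 is O(forward_manifest → delete_specimen); since O(forward_manifest), deontic closure gives O(delete_specimen).
Premise 10 is O(¬publish_checklist → ¬delete_specimen); contrapositively O(delete_specimen → publish_checklist). Since O(delete_specimen) holds, K gives O(publish_checklist).
Premise 4 is O(file_manifest → ¬publish_checklist); contrapositively O(publish_checklist → ¬file_manifest). Since O(publish_checklist) holds, K gives O(¬file_manifest).
From O(¬file_manifest) and premise 7, O(¬file_manifest → authorize_charter), we obtain O(authorize_charter).
Premises 2, 3, 6, 8, 9 do not contribute to this derivation.
Thus O(authorize_charter), which is F(¬authorize_charter): ¬authorize_charter is forbidden.

Forbidden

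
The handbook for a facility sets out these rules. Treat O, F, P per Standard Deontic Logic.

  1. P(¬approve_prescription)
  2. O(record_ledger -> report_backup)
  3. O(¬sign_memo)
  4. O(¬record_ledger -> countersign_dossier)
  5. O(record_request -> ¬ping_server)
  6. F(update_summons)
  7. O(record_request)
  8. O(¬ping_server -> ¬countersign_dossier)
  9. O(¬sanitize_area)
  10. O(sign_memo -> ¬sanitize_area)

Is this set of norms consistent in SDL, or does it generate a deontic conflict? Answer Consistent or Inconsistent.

Consistent

Premise 10 is O(sign_memo -> ¬sanitize_area); even if O(¬sanitize_area) held, inferring O(sign_memo) would be affirming the consequent — invalid.
So O(sign_memo) is not derivable, and the apparent clash with O(¬sign_memo) does not arise.
A world satisfying every obligation exists (e.g. approve_prescription=false, countersign_dossier=false, ping_server=false, record_ledger=true, record_request=true, report_backup=true, sanitize_area=false, sign_memo=false, update_summons=false); no atom is both obligatory and forbidden, so the set is consistent.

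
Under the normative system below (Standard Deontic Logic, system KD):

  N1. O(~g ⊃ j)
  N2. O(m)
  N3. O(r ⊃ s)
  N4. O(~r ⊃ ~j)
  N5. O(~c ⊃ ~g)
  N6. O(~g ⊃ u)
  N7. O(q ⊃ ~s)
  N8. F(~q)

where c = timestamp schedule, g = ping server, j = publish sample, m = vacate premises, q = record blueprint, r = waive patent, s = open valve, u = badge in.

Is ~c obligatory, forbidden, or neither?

Forbidden

Premise 8, F(~q), is equivalent to O(q).
With premise 7, O(q ⊃ ~s), the K-axiom yields O(~s).
Premise 3, O(r ⊃ s), contraposes to O(~s ⊃ ~r); with O(~s) we get O(~r).
With premise 4, O(~r ⊃ ~j), the K-axiom yields O(~j).
Premise 1, O(~g ⊃ j), contraposes to O(~j ⊃ g); with O(~j) we get O(g).
Premise 5, O(~c ⊃ ~g), contraposes to O(g ⊃ c); with O(g) we get O(c).
Premises 2, 6 do not contribute to this derivation.
Thus O(c), which is F(~c): ~c is forbidden.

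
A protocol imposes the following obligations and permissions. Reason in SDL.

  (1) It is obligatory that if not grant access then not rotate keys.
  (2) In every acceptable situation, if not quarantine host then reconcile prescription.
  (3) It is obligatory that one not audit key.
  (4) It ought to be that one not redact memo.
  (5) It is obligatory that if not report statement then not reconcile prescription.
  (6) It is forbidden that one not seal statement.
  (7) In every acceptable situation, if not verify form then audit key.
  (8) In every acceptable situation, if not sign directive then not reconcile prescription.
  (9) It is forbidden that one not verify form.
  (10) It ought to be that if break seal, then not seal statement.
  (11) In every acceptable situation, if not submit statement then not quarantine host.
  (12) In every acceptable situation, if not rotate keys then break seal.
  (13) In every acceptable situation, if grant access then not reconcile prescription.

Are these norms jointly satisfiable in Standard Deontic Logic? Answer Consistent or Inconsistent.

Consistent

Premise 7 is O(¬verify_form → audit_key), but O(¬verify_form) is not derivable from the premises, so it does not yield O(audit_key).
So O(audit_key) is not derivable, and the apparent clash with O(¬audit_key) does not arise.
A world satisfying every obligation exists (e.g. audit_key=false, break_seal=false, grant_access=true, quarantine_host=true, reconcile_prescription=false, redact_memo=false, report_statement=false, rotate_keys=true, seal_statement=true, sign_directive=false, submit_statement=true, verify_form=true); no atom is both obligatory and forbidden, so the set is consistent.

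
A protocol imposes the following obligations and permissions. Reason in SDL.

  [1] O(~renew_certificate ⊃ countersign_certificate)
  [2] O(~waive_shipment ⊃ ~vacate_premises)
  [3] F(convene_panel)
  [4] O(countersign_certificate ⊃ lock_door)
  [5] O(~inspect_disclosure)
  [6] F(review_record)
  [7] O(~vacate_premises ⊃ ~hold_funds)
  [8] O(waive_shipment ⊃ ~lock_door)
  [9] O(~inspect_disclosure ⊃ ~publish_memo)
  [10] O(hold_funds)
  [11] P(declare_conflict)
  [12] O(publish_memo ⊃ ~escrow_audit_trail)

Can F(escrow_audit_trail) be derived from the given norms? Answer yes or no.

No

Premise 12 is O(publish_memo ⊃ ~escrow_audit_trail), but O(publish_memo) is not derivable from the premises, so it does not yield O(~escrow_audit_trail).
No other premise forces O(~escrow_audit_trail). An ideal world satisfying every premise can still have escrow_audit_trail true, so F(escrow_audit_trail) is not derivable.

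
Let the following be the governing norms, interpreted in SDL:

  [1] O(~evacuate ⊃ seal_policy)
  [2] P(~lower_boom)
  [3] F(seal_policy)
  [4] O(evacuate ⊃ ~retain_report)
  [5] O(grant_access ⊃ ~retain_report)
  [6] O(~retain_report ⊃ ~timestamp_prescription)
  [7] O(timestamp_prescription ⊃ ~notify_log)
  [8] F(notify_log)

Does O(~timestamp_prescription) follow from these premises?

Yes

Premise 3, F(seal_policy), is equivalent to O(~seal_policy).
The contrapositive of premise 1 (O(~evacuate ⊃ seal_policy)) is O(~seal_policy ⊃ evacuate), and O(~seal_policy) is already established, so O(evacuate).
From O(evacuate) and premise 4, O(evacuate ⊃ ~retain_report), we obtain O(~retain_report).
From O(~retain_report) and premise 6, O(~retain_report ⊃ ~timestamp_prescription), we obtain O(~timestamp_prescription).
Premises 2, 5, 7, 8 do not contribute to this derivation.
So O(~timestamp_prescription) follows.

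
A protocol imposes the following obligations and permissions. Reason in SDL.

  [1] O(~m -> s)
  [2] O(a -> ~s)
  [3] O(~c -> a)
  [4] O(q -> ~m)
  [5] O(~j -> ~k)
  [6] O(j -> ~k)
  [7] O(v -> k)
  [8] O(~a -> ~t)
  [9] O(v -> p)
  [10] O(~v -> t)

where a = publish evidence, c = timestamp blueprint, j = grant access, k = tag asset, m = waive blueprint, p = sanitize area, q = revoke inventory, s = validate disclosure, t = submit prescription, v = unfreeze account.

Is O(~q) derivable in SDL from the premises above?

Premises 6 and 5 are O(j -> ~k) and O(~j -> ~k); every ideal world satisfies j or ~j, so in either case ~k holds — hence O(~k).
Premise 7 is O(v -> k); contrapositively O(~k -> ~v). Since O(~k) holds, K gives O(~v).
From O(~v) and premise 10, O(~v -> t), we obtain O(t).
Premise 8, O(~a -> ~t), contraposes to O(t -> a); with O(t) we get O(a).
Premise 2 is O(a -> ~s); since O(a), deontic closure gives O(~s).
Premise 1, O(~m -> s), contraposes to O(~s -> m); with O(~s) we get O(m).
The contrapositive of premise 4 (O(q -> ~m)) is O(m -> ~q), and O(m) is already established, so O(~q).
Premises 3, 9 do not contribute to this derivation.
So O(~q) follows.

Yes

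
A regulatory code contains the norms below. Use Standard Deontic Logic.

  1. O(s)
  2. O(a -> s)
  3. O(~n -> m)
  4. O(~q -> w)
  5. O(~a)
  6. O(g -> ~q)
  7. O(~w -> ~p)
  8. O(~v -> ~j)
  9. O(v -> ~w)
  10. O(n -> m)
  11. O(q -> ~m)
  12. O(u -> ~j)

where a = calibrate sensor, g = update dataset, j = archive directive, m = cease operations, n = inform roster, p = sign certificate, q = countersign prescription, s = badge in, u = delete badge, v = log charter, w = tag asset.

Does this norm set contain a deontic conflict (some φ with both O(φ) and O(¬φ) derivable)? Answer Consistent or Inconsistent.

Consistent

Premise 2 is O(a -> s); even if O(s) held, inferring O(a) would be affirming the consequent — invalid.
So O(a) is not derivable, and the apparent clash with O(~a) does not arise.
A world satisfying every obligation exists (e.g. a=false, g=false, j=false, m=true, n=false, p=false, q=false, s=true, u=false, v=false, w=true); no atom is both obligatory and forbidden, so the set is consistent.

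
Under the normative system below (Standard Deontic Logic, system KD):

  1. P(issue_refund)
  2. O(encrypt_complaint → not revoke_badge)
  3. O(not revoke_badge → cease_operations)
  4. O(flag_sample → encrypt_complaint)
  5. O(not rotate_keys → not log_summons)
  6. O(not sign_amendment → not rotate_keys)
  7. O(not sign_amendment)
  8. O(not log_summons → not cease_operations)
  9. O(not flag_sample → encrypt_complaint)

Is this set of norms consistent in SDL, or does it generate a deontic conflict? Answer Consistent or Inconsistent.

Premises 4 and 9 cover both cases: O(flag_sample → encrypt_complaint) and O(not flag_sample → encrypt_complaint). Since flag_sample ∨ not flag_sample is a tautology, O(encrypt_complaint) follows.
Premise 2 is O(encrypt_complaint → not revoke_badge); since O(encrypt_complaint), deontic closure gives O(not revoke_badge).
With premise 3, O(not revoke_badge → cease_operations), the K-axiom yields O(cease_operations).
The contrapositive of premise 8 (O(not log_summons → not cease_operations)) is O(cease_operations → log_summons), and O(cease_operations) is already established, so O(log_summons).
Premise 5, O(not rotate_keys → not log_summons), contraposes to O(log_summons → rotate_keys); with O(log_summons) we get O(rotate_keys).
The contrapositive of premise 6 (O(not sign_amendment → not rotate_keys)) is O(rotate_keys → sign_amendment), and O(rotate_keys) is already established, so O(sign_amendment).
But premise 7 directly asserts O(not sign_amendment).
We now have both O(sign_amendment) and O(not sign_amendment) — sign_amendment is simultaneously obligatory and forbidden, violating the D-axiom.

Inconsistent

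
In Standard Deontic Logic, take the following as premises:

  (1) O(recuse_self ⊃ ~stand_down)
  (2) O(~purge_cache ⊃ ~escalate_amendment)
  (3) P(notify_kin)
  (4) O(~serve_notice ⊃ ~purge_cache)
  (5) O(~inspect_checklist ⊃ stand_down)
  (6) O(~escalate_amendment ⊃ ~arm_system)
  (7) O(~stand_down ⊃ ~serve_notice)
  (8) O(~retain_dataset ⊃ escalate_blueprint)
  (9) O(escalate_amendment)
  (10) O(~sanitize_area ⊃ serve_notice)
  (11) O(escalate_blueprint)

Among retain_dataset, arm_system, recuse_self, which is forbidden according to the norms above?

recuse_self

Premise 9 gives O(escalate_amendment).
Premise 2, O(~purge_cache ⊃ ~escalate_amendment), contraposes to O(escalate_amendment ⊃ purge_cache); with O(escalate_amendment) we get O(purge_cache).
Premise 4 is O(~serve_notice ⊃ ~purge_cache); contrapositively O(purge_cache ⊃ serve_notice). Since O(purge_cache) holds, K gives O(serve_notice).
The contrapositive of premise 7 (O(~stand_down ⊃ ~serve_notice)) is O(serve_notice ⊃ stand_down), and O(serve_notice) is already established, so O(stand_down).
Premise 1 is O(recuse_self ⊃ ~stand_down); contrapositively O(stand_down ⊃ ~recuse_self). Since O(stand_down) holds, K gives O(~recuse_self).
So O(~recuse_self) holds, i.e. recuse_self is forbidden. None of the other listed options is forbidden under the premises.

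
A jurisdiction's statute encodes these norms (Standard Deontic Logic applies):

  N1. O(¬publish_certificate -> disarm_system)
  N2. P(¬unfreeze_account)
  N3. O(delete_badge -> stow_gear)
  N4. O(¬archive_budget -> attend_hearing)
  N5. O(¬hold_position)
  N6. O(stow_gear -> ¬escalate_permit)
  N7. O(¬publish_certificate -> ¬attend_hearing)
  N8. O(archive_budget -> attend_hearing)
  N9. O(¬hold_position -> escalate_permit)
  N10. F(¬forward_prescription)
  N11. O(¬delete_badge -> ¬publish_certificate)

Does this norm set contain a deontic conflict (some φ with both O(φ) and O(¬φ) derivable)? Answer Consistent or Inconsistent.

By case analysis on archive_budget: premise 8 gives O(archive_budget -> attend_hearing) and premise 4 gives O(¬archive_budget -> attend_hearing), so O(attend_hearing) either way.
Premise 7 is O(¬publish_certificate -> ¬attend_hearing); contrapositively O(attend_hearing -> publish_certificate). Since O(attend_hearing) holds, K gives O(publish_certificate).
Premise 11, O(¬delete_badge -> ¬publish_certificate), contraposes to O(publish_certificate -> delete_badge); with O(publish_certificate) we get O(delete_badge).
Premise 3 is O(delete_badge -> stow_gear); since O(delete_badge), deontic closure gives O(stow_gear).
Premise 6 is O(stow_gear -> ¬escalate_permit); since O(stow_gear), deontic closure gives O(¬escalate_permit).
The contrapositive of premise 9 (O(¬hold_position -> escalate_permit)) is O(¬escalate_permit -> hold_position), and O(¬escalate_permit) is already established, so O(hold_position).
Yet premise 5 states O(¬hold_position).
We now have both O(hold_position) and O(¬hold_position) — hold_position is simultaneously obligatory and forbidden, violating the D-axiom.

Inconsistent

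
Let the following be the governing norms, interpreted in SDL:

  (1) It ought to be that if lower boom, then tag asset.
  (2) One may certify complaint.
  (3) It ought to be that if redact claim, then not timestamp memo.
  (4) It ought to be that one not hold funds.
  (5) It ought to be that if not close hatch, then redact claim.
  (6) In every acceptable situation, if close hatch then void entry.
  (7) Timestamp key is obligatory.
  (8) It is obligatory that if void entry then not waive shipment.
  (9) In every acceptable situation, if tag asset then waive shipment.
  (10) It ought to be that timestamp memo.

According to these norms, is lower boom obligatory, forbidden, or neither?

Forbidden

From premise 10 we have O(timestamp_memo).
Premise 3, O(redact_claim → ¬timestamp_memo), contraposes to O(timestamp_memo → ¬redact_claim); with O(timestamp_memo) we get O(¬redact_claim).
The contrapositive of premise 5 (O(¬close_hatch → redact_claim)) is O(¬redact_claim → close_hatch), and O(¬redact_claim) is already established, so O(close_hatch).
Applying K to premise 6 (O(close_hatch → void_entry)) and O(close_hatch) yields O(void_entry).
From O(void_entry) and premise 8, O(void_entry → ¬waive_shipment), we obtain O(¬waive_shipment).
Premise 9 is O(tag_asset → waive_shipment); contrapositively O(¬waive_shipment → ¬tag_asset). Since O(¬waive_shipment) holds, K gives O(¬tag_asset).
The contrapositive of premise 1 (O(lower_boom → tag_asset)) is O(¬tag_asset → ¬lower_boom), and O(¬tag_asset) is already established, so O(¬lower_boom).
Premises 2, 4, 7 do not contribute to this derivation.
Thus O(¬lower_boom), which is F(lower_boom): lower_boom is forbidden.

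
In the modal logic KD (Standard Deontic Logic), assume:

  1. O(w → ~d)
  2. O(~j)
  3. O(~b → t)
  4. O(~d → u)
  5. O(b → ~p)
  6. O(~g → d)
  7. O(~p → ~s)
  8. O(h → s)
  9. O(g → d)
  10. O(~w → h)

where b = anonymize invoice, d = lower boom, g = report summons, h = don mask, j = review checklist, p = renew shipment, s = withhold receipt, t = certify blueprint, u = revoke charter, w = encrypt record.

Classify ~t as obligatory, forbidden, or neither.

Forbidden

By case analysis on ~g: premise 6 gives O(~g → d) and premise 9 gives O(g → d), so O(d) either way.
The contrapositive of premise 1 (O(w → ~d)) is O(d → ~w), and O(d) is already established, so O(~w).
With premise 10, O(~w → h), the K-axiom yields O(h).
From O(h) and premise 8, O(h → s), we obtain O(s).
Premise 7 is O(~p → ~s); contrapositively O(s → p). Since O(s) holds, K gives O(p).
The contrapositive of premise 5 (O(b → ~p)) is O(p → ~b), and O(p) is already established, so O(~b).
From O(~b) and premise 3, O(~b → t), we obtain O(t).
Premises 2, 4 do not contribute to this derivation.
Thus O(t), which is F(~t): ~t is forbidden.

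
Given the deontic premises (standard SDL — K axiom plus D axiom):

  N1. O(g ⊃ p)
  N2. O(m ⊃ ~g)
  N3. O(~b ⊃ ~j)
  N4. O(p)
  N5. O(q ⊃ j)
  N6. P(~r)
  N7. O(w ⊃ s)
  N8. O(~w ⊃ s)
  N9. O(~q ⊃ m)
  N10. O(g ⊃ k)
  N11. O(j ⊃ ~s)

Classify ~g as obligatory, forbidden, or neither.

Obligatory

By case analysis on w: premise 7 gives O(w ⊃ s) and premise 8 gives O(~w ⊃ s), so O(s) either way.
Premise 11, O(j ⊃ ~s), contraposes to O(s ⊃ ~j); with O(s) we get O(~j).
Premise 5 is O(q ⊃ j); contrapositively O(~j ⊃ ~q). Since O(~j) holds, K gives O(~q).
Premise 9 is O(~q ⊃ m); since O(~q), deontic closure gives O(m).
With premise 2, O(m ⊃ ~g), the K-axiom yields O(~g).
Premises 1, 3, 4, 6, 10 do not contribute to this derivation.
Hence ~g is obligatory.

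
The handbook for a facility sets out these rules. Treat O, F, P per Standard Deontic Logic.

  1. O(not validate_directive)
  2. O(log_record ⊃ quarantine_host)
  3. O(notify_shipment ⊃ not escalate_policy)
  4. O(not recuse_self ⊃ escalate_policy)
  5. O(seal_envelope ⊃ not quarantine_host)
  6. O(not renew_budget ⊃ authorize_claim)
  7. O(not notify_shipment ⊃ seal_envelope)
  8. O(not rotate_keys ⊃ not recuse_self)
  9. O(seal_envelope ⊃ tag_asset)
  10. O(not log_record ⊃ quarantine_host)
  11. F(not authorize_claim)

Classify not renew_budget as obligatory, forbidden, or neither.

Premise 6 is O(not renew_budget ⊃ authorize_claim); even if O(authorize_claim) held, inferring O(not renew_budget) would be affirming the consequent — invalid.
No premise or chain of K-axiom applications forces O(not renew_budget), and none forces O(renew_budget). So not renew_budget is neither obligatory nor forbidden under these norms.

Neither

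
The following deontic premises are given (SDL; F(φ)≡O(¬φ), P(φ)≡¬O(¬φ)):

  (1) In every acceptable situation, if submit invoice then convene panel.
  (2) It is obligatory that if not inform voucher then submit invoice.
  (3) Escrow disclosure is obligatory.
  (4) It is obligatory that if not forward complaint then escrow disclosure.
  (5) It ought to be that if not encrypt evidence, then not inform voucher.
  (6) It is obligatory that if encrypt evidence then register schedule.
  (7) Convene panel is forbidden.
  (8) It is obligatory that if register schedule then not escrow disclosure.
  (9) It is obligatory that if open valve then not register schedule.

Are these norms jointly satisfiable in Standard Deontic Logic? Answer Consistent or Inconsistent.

Premise 3 states O(escrow_disclosure) outright.
Premise 8 is O(register_schedule → ¬escrow_disclosure); contrapositively O(escrow_disclosure → ¬register_schedule). Since O(escrow_disclosure) holds, K gives O(¬register_schedule).
Premise 6 is O(encrypt_evidence → register_schedule); contrapositively O(¬register_schedule → ¬encrypt_evidence). Since O(¬register_schedule) holds, K gives O(¬encrypt_evidence).
From O(¬encrypt_evidence) and premise 5, O(¬encrypt_evidence → ¬inform_voucher), we obtain O(¬inform_voucher).
From O(¬inform_voucher) and premise 2, O(¬inform_voucher → submit_invoice), we obtain O(submit_invoice).
Applying K to premise 1 (O(submit_invoice → convene_panel)) and O(submit_invoice) yields O(convene_panel).
However, F(convene_panel) at premise 7 amounts to O(¬convene_panel).
We now have both O(convene_panel) and O(¬convene_panel) — convene_panel is simultaneously obligatory and forbidden, violating the D-axiom.

Inconsistent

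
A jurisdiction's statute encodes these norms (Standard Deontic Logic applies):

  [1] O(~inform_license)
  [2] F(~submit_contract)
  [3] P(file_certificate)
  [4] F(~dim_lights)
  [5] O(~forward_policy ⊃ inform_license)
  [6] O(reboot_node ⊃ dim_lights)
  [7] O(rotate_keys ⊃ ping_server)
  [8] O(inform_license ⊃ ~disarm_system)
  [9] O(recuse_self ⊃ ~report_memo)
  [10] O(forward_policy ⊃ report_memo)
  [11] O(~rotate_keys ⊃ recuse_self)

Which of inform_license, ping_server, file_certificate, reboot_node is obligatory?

ping_server

Premise 1 states O(~inform_license) outright.
Premise 5, O(~forward_policy ⊃ inform_license), contraposes to O(~inform_license ⊃ forward_policy); with O(~inform_license) we get O(forward_policy).
Premise 10 is O(forward_policy ⊃ report_memo); since O(forward_policy), deontic closure gives O(report_memo).
Premise 9, O(recuse_self ⊃ ~report_memo), contraposes to O(report_memo ⊃ ~recuse_self); with O(report_memo) we get O(~recuse_self).
Premise 11, O(~rotate_keys ⊃ recuse_self), contraposes to O(~recuse_self ⊃ rotate_keys); with O(~recuse_self) we get O(rotate_keys).
With premise 7, O(rotate_keys ⊃ ping_server), the K-axiom yields O(ping_server).
So O(ping_server) holds — ping_server is obligatory. None of the other listed options is made obligatory by any chain of premises.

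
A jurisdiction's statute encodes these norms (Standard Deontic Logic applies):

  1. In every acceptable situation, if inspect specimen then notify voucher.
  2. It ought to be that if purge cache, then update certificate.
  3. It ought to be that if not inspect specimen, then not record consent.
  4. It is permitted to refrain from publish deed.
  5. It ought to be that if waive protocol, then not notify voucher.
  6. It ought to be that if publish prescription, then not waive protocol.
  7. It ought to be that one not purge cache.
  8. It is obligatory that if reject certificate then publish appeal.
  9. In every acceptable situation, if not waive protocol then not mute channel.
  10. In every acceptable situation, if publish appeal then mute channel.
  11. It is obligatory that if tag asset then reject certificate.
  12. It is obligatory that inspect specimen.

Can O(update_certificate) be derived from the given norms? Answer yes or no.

Premise 2 is O(purge_cache → update_certificate), but O(purge_cache) is not derivable from the premises, so it does not yield O(update_certificate).
No other premise forces O(update_certificate). An ideal world satisfying every premise can still have update_certificate false, so O(update_certificate) is not derivable.

No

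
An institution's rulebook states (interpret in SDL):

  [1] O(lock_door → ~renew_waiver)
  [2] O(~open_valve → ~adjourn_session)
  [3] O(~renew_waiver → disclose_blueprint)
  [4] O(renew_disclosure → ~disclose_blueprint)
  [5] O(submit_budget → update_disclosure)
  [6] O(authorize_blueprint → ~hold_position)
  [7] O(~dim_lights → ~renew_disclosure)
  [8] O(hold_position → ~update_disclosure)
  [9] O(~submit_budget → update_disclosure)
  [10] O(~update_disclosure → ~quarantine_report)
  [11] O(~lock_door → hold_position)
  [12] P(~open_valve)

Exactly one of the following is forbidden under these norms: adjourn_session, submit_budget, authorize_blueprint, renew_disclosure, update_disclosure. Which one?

renew_disclosure

Premises 9 and 5 are O(~submit_budget → update_disclosure) and O(submit_budget → update_disclosure); every ideal world satisfies ~submit_budget or submit_budget, so in either case update_disclosure holds — hence O(update_disclosure).
The contrapositive of premise 8 (O(hold_position → ~update_disclosure)) is O(update_disclosure → ~hold_position), and O(update_disclosure) is already established, so O(~hold_position).
Premise 11 is O(~lock_door → hold_position); contrapositively O(~hold_position → lock_door). Since O(~hold_position) holds, K gives O(lock_door).
Applying K to premise 1 (O(lock_door → ~renew_waiver)) and O(lock_door) yields O(~renew_waiver).
Premise 3 is O(~renew_waiver → disclose_blueprint); since O(~renew_waiver), deontic closure gives O(disclose_blueprint).
The contrapositive of premise 4 (O(renew_disclosure → ~disclose_blueprint)) is O(disclose_blueprint → ~renew_disclosure), and O(disclose_blueprint) is already established, so O(~renew_disclosure).
So O(~renew_disclosure) holds, i.e. renew_disclosure is forbidden. None of the other listed options is forbidden under the premises.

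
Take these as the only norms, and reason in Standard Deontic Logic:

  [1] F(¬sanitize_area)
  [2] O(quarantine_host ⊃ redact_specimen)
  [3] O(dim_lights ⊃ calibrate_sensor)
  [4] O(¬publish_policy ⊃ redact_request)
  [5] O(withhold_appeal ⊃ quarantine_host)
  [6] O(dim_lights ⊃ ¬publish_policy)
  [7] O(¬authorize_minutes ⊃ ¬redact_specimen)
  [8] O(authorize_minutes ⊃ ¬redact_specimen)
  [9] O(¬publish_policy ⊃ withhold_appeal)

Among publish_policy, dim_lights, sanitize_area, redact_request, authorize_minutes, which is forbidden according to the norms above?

Premises 8 and 7 are O(authorize_minutes ⊃ ¬redact_specimen) and O(¬authorize_minutes ⊃ ¬redact_specimen); every ideal world satisfies authorize_minutes or ¬authorize_minutes, so in either case ¬redact_specimen holds — hence O(¬redact_specimen).
Premise 2, O(quarantine_host ⊃ redact_specimen), contraposes to O(¬redact_specimen ⊃ ¬quarantine_host); with O(¬redact_specimen) we get O(¬quarantine_host).
Premise 5, O(withhold_appeal ⊃ quarantine_host), contraposes to O(¬quarantine_host ⊃ ¬withhold_appeal); with O(¬quarantine_host) we get O(¬withhold_appeal).
The contrapositive of premise 9 (O(¬publish_policy ⊃ withhold_appeal)) is O(¬withhold_appeal ⊃ publish_policy), and O(¬withhold_appeal) is already established, so O(publish_policy).
The contrapositive of premise 6 (O(dim_lights ⊃ ¬publish_policy)) is O(publish_policy ⊃ ¬dim_lights), and O(publish_policy) is already established, so O(¬dim_lights).
So O(¬dim_lights) holds, i.e. dim_lights is forbidden. None of the other listed options is forbidden under the premises.

dim_lights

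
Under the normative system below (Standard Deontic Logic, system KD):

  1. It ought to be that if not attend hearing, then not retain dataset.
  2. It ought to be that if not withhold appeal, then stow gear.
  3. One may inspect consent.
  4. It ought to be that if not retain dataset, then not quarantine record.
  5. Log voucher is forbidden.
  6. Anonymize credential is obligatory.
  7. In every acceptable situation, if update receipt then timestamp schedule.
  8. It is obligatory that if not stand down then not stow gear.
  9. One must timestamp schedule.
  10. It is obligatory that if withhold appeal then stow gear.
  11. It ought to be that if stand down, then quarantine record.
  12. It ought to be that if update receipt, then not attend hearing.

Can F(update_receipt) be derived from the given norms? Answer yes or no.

Premises 10 and 2 are O(withhold_appeal → stow_gear) and O(¬withhold_appeal → stow_gear); every ideal world satisfies withhold_appeal or ¬withhold_appeal, so in either case stow_gear holds — hence O(stow_gear).
Premise 8, O(¬stand_down → ¬stow_gear), contraposes to O(stow_gear → stand_down); with O(stow_gear) we get O(stand_down).
Premise 11 is O(stand_down → quarantine_record); since O(stand_down), deontic closure gives O(quarantine_record).
The contrapositive of premise 4 (O(¬retain_dataset → ¬quarantine_record)) is O(quarantine_record → retain_dataset), and O(quarantine_record) is already established, so O(retain_dataset).
Premise 1, O(¬attend_hearing → ¬retain_dataset), contraposes to O(retain_dataset → attend_hearing); with O(retain_dataset) we get O(attend_hearing).
The contrapositive of premise 12 (O(update_receipt → ¬attend_hearing)) is O(attend_hearing → ¬update_receipt), and O(attend_hearing) is already established, so O(¬update_receipt).
Premises 3, 5, 6, 7, 9 do not contribute to this derivation.
So O(¬update_receipt) holds, i.e. F(update_receipt). The claim follows.

Yes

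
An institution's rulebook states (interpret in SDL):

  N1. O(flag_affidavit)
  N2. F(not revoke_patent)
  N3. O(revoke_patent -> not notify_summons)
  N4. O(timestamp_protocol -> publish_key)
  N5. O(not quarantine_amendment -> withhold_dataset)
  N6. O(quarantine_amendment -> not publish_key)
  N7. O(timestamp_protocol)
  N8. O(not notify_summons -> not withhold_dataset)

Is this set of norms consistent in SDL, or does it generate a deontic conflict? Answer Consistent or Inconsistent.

Inconsistent

Premise 2, F(not revoke_patent), is equivalent to O(revoke_patent).
Applying K to premise 3 (O(revoke_patent -> not notify_summons)) and O(revoke_patent) yields O(not notify_summons).
From O(not notify_summons) and premise 8, O(not notify_summons -> not withhold_dataset), we obtain O(not withhold_dataset).
Premise 5 is O(not quarantine_amendment -> withhold_dataset); contrapositively O(not withhold_dataset -> quarantine_amendment). Since O(not withhold_dataset) holds, K gives O(quarantine_amendment).
From O(quarantine_amendment) and premise 6, O(quarantine_amendment -> not publish_key), we obtain O(not publish_key).
Premise 4 is O(timestamp_protocol -> publish_key); contrapositively O(not publish_key -> not timestamp_protocol). Since O(not publish_key) holds, K gives O(not timestamp_protocol).
But premise 7 directly asserts O(timestamp_protocol).
We now have both O(not timestamp_protocol) and O(timestamp_protocol) — timestamp_protocol is simultaneously obligatory and forbidden, violating the D-axiom.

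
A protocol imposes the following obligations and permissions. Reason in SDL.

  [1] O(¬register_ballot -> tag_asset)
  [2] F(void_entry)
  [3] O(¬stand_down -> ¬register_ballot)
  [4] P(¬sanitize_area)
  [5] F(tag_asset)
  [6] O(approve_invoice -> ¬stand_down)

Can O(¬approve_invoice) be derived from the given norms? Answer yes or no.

Yes

F(tag_asset) at premise 5 means O(¬tag_asset).
Premise 1 is O(¬register_ballot -> tag_asset); contrapositively O(¬tag_asset -> register_ballot). Since O(¬tag_asset) holds, K gives O(register_ballot).
The contrapositive of premise 3 (O(¬stand_down -> ¬register_ballot)) is O(register_ballot -> stand_down), and O(register_ballot) is already established, so O(stand_down).
Premise 6 is O(approve_invoice -> ¬stand_down); contrapositively O(stand_down -> ¬approve_invoice). Since O(stand_down) holds, K gives O(¬approve_invoice).
Premises 2, 4 do not contribute to this derivation.
So O(¬approve_invoice) follows.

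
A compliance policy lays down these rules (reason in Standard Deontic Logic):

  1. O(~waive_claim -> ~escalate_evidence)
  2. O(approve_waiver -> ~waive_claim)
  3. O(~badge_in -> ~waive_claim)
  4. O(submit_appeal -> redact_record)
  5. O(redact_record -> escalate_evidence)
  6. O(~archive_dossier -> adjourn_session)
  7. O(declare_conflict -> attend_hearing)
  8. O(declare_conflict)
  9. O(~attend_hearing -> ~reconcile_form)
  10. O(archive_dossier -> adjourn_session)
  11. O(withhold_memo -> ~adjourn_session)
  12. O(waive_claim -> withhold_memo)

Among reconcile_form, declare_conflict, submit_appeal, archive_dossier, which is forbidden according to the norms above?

By case analysis on ~archive_dossier: premise 6 gives O(~archive_dossier -> adjourn_session) and premise 10 gives O(archive_dossier -> adjourn_session), so O(adjourn_session) either way.
Premise 11 is O(withhold_memo -> ~adjourn_session); contrapositively O(adjourn_session -> ~withhold_memo). Since O(adjourn_session) holds, K gives O(~withhold_memo).
Premise 12, O(waive_claim -> withhold_memo), contraposes to O(~withhold_memo -> ~waive_claim); with O(~withhold_memo) we get O(~waive_claim).
From O(~waive_claim) and premise 1, O(~waive_claim -> ~escalate_evidence), we obtain O(~escalate_evidence).
Premise 5 is O(redact_record -> escalate_evidence); contrapositively O(~escalate_evidence -> ~redact_record). Since O(~escalate_evidence) holds, K gives O(~redact_record).
The contrapositive of premise 4 (O(submit_appeal -> redact_record)) is O(~redact_record -> ~submit_appeal), and O(~redact_record) is already established, so O(~submit_appeal).
So O(~submit_appeal) holds, i.e. submit_appeal is forbidden. None of the other listed options is forbidden under the premises.

submit_appeal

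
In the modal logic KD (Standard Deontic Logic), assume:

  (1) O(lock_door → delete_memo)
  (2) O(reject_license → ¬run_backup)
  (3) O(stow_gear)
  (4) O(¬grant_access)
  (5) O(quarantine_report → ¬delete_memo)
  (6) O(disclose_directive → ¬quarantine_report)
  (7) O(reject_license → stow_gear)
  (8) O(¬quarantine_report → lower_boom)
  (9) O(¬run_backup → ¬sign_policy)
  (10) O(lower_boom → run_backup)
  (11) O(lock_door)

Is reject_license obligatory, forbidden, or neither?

Premise 11 states O(lock_door) outright.
Applying K to premise 1 (O(lock_door → delete_memo)) and O(lock_door) yields O(delete_memo).
The contrapositive of premise 5 (O(quarantine_report → ¬delete_memo)) is O(delete_memo → ¬quarantine_report), and O(delete_memo) is already established, so O(¬quarantine_report).
Applying K to premise 8 (O(¬quarantine_report → lower_boom)) and O(¬quarantine_report) yields O(lower_boom).
From O(lower_boom) and premise 10, O(lower_boom → run_backup), we obtain O(run_backup).
Premise 2 is O(reject_license → ¬run_backup); contrapositively O(run_backup → ¬reject_license). Since O(run_backup) holds, K gives O(¬reject_license).
Premises 3, 4, 6, 7, 9 do not contribute to this derivation.
Thus O(¬reject_license), which is F(reject_license): reject_license is forbidden.

Forbidden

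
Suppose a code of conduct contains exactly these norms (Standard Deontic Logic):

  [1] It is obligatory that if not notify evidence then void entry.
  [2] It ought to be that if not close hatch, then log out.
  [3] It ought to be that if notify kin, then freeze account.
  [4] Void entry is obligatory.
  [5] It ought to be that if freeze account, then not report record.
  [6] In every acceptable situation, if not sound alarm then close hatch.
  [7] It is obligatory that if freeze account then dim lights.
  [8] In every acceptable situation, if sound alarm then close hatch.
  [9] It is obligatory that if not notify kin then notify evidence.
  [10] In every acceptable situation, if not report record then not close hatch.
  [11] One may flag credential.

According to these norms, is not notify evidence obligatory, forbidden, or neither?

Premises 8 and 6 cover both cases: O(sound_alarm → close_hatch) and O(¬sound_alarm → close_hatch). Since sound_alarm ∨ ¬sound_alarm is a tautology, O(close_hatch) follows.
Premise 10, O(¬report_record → ¬close_hatch), contraposes to O(close_hatch → report_record); with O(close_hatch) we get O(report_record).
Premise 5 is O(freeze_account → ¬report_record); contrapositively O(report_record → ¬freeze_account). Since O(report_record) holds, K gives O(¬freeze_account).
Premise 3, O(notify_kin → freeze_account), contraposes to O(¬freeze_account → ¬notify_kin); with O(¬freeze_account) we get O(¬notify_kin).
With premise 9, O(¬notify_kin → notify_evidence), the K-axiom yields O(notify_evidence).
Premises 1, 2, 4, 7, 11 do not contribute to this derivation.
Thus O(notify_evidence), which is F(¬notify_evidence): ¬notify_evidence is forbidden.

Forbidden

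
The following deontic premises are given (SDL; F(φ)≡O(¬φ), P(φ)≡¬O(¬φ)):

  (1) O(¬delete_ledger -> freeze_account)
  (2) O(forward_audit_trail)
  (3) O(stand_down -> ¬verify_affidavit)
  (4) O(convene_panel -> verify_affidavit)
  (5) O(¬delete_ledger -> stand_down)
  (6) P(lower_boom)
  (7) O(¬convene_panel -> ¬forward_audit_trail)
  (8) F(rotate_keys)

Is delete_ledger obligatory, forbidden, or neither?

Obligatory

From premise 2 we have O(forward_audit_trail).
Premise 7, O(¬convene_panel -> ¬forward_audit_trail), contraposes to O(forward_audit_trail -> convene_panel); with O(forward_audit_trail) we get O(convene_panel).
Premise 4 is O(convene_panel -> verify_affidavit); since O(convene_panel), deontic closure gives O(verify_affidavit).
Premise 3, O(stand_down -> ¬verify_affidavit), contraposes to O(verify_affidavit -> ¬stand_down); with O(verify_affidavit) we get O(¬stand_down).
Premise 5, O(¬delete_ledger -> stand_down), contraposes to O(¬stand_down -> delete_ledger); with O(¬stand_down) we get O(delete_ledger).
Premises 1, 6, 8 do not contribute to this derivation.
Hence delete_ledger is obligatory.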